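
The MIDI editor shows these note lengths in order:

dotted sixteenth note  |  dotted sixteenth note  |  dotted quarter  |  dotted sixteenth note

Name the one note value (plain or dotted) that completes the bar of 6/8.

dotted sixteenth note

The bar of 6/8 = 24 thirty-second notes.
Each duration in thirty-second notes: dotted sixteenth note = 3; dotted sixteenth note = 3; dotted quarter = 12; dotted sixteenth note = 3.
Total: 3 + 3 + 12 + 3 = 21.
Remaining: 24 − 21 = 3 thirty-second notes, which is a dotted sixteenth note.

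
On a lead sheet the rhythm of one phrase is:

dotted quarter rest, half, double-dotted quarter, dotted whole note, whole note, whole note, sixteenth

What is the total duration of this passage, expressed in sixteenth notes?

Express everything in sixteenth notes: dotted quarter rest = 6; half = 8; double-dotted quarter = 7; dotted whole note = 24; whole note = 16; whole note = 16; sixteenth = 1.
Total: 6 + 8 + 7 + 24 + 16 + 16 + 1 = 78 sixteenth notes.

78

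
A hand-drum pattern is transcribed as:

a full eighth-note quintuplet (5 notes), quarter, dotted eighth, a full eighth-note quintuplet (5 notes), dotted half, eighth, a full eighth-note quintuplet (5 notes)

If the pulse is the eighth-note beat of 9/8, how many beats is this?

One eighth-note beat = 2 sixteenth notes.
Each duration in sixteenth notes: a full eighth-note quintuplet (5 notes) (five quintuplet eighths span one half) = 8; quarter = 4; dotted eighth = 3; a full eighth-note quintuplet (5 notes) (five quintuplet eighths span one half) = 8; dotted half = 12; eighth = 2; a full eighth-note quintuplet (5 notes) (five quintuplet eighths span one half) = 8.
Adding: 8 + 4 + 3 + 8 + 12 + 2 + 8 = 45.
45 ÷ 2 = 22.5 beats.

22.5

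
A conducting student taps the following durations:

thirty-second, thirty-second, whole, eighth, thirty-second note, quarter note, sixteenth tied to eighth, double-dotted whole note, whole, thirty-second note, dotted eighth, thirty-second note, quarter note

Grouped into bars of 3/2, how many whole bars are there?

One bar of 3/2 = 48 thirty-second notes.
In thirty-second notes: thirty-second = 1; thirty-second = 1; whole = 32; eighth = 4; thirty-second note = 1; quarter note = 8; sixteenth tied to eighth (sixteenth + eighth) = 6; double-dotted whole note = 56; whole = 32; thirty-second note = 1; dotted eighth = 6; thirty-second note = 1; quarter note = 8.
Total: 1 + 1 + 32 + 4 + 1 + 8 + 6 + 56 + 32 + 1 + 6 + 1 + 8 = 157.
157 ÷ 48 = 3 complete bars with 13 left over.

3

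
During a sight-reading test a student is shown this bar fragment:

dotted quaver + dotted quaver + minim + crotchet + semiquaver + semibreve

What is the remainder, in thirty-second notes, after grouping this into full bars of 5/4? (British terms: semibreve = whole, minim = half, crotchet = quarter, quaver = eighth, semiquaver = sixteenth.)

30

One bar of 5/4 = 20 sixteenth notes.
Each duration in sixteenth notes: dotted quaver = 3; dotted quaver = 3; minim = 8; crotchet = 4; semiquaver = 1; semibreve = 16.
Sum: 3 + 3 + 8 + 4 + 1 + 16 = 35.
35 ÷ 20 = 1 complete bar with 15 sixteenth notes remaining = 30 thirty-second notes.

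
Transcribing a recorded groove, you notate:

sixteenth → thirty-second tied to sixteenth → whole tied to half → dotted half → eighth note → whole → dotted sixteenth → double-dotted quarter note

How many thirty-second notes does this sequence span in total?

Express everything in thirty-second notes: sixteenth = 2; thirty-second tied to sixteenth (thirty-second + sixteenth) = 3; whole tied to half (whole + half) = 48; dotted half = 24; eighth note = 4; whole = 32; dotted sixteenth = 3; double-dotted quarter note = 14.
Sum: 2 + 3 + 48 + 24 + 4 + 32 + 3 + 14 = 130 thirty-second notes.

130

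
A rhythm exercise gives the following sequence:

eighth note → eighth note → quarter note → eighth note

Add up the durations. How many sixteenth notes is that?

10

Each duration in sixteenth notes: eighth note = 2; eighth note = 2; quarter note = 4; eighth note = 2.
Total: 2 + 2 + 4 + 2 = 10 sixteenth notes.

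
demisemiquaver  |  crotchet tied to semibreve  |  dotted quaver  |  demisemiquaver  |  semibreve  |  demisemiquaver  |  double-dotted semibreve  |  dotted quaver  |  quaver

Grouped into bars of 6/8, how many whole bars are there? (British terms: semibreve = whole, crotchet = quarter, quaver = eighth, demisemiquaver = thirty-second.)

6

One bar of 6/8 = 24 thirty-second notes.
Convert each value to thirty-second notes: demisemiquaver = 1; crotchet tied to semibreve (crotchet + semibreve) = 40; dotted quaver = 6; demisemiquaver = 1; semibreve = 32; demisemiquaver = 1; double-dotted semibreve = 56; dotted quaver = 6; quaver = 4.
Altogether 1 + 40 + 6 + 1 + 32 + 1 + 56 + 6 + 4 = 147.
147 ÷ 24 = 6 complete bars with 3 left over.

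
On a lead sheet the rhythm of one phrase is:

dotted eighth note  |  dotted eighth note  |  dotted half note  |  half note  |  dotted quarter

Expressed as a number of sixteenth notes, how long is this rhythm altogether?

Convert each value to sixteenth notes: dotted eighth note = 3; dotted eighth note = 3; dotted half note = 12; half note = 8; dotted quarter = 6.
Sum: 3 + 3 + 12 + 8 + 6 = 32 sixteenth notes.

32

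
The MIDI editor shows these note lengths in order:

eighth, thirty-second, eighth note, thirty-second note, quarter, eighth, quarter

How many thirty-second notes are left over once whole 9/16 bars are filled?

12

One bar of 9/16 = 18 thirty-second notes.
In thirty-second notes: eighth = 4; thirty-second = 1; eighth note = 4; thirty-second note = 1; quarter = 8; eighth = 4; quarter = 8.
Altogether 4 + 1 + 4 + 1 + 8 + 4 + 8 = 30.
30 ÷ 18 = 1 complete bar with 12 thirty-second notes remaining.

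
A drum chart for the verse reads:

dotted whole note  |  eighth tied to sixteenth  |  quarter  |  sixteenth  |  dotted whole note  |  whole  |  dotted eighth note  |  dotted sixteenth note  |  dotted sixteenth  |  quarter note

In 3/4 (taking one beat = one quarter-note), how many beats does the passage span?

20.5

One quarter-note beat = 8 thirty-second notes.
Each duration in thirty-second notes: dotted whole note = 48; eighth tied to sixteenth (eighth + sixteenth) = 6; quarter = 8; sixteenth = 2; dotted whole note = 48; whole = 32; dotted eighth note = 6; dotted sixteenth note = 3; dotted sixteenth = 3; quarter note = 8.
Adding: 48 + 6 + 8 + 2 + 48 + 32 + 6 + 3 + 3 + 8 = 164.
164 ÷ 8 = 20.5 beats.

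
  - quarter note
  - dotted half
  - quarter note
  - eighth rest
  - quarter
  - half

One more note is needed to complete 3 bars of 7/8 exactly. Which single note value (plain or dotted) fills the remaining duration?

half note

3 bars of 7/8 = 21 eighth notes.
In eighth notes: quarter note = 2; dotted half = 6; quarter note = 2; eighth rest = 1; quarter = 2; half = 4.
Sum: 2 + 6 + 2 + 1 + 2 + 4 = 17.
Remaining: 21 − 17 = 4 eighth notes, which is a half note.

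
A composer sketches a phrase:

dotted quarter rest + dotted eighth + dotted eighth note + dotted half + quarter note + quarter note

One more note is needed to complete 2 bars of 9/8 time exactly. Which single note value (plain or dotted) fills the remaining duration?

quarter note

2 bars of 9/8 = 36 sixteenth notes.
Convert each value to sixteenth notes: dotted quarter rest = 6; dotted eighth = 3; dotted eighth note = 3; dotted half = 12; quarter note = 4; quarter note = 4.
Altogether 6 + 3 + 3 + 12 + 4 + 4 = 32.
Remaining: 36 − 32 = 4 sixteenth notes, which is a quarter note.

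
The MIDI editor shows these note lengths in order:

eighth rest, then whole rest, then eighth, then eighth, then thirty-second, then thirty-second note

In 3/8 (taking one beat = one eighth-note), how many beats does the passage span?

One eighth-note beat = 4 thirty-second notes.
In thirty-second notes: eighth rest = 4; whole rest = 32; eighth = 4; eighth = 4; thirty-second = 1; thirty-second note = 1.
Total: 4 + 32 + 4 + 4 + 1 + 1 = 46.
46 ÷ 4 = 11.5 beats.

11.5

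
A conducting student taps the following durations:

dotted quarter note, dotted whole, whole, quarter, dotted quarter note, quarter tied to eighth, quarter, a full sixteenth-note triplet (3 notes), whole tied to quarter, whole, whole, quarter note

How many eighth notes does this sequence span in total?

62

Each duration in eighth notes: dotted quarter note = 3; dotted whole = 12; whole = 8; quarter = 2; dotted quarter note = 3; quarter tied to eighth (quarter + eighth) = 3; quarter = 2; a full sixteenth-note triplet (3 notes) (three triplet sixteenths span one eighth) = 1; whole tied to quarter (whole + quarter) = 10; whole = 8; whole = 8; quarter note = 2.
Sum: 3 + 12 + 8 + 2 + 3 + 3 + 2 + 1 + 10 + 8 + 8 + 2 = 62 eighth notes.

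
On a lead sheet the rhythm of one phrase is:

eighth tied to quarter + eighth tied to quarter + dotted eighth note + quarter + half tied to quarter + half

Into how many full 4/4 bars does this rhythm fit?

2

One bar of 4/4 = 16 sixteenth notes.
In sixteenth notes: eighth tied to quarter (eighth + quarter) = 6; eighth tied to quarter (eighth + quarter) = 6; dotted eighth note = 3; quarter = 4; half tied to quarter (half + quarter) = 12; half = 8.
Total: 6 + 6 + 3 + 4 + 12 + 8 = 39.
39 ÷ 16 = 2 complete bars with 7 left over.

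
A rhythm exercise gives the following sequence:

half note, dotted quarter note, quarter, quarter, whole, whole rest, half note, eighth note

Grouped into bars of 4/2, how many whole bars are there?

One bar of 4/2 = 16 eighth notes.
Express everything in eighth notes: half note = 4; dotted quarter note = 3; quarter = 2; quarter = 2; whole = 8; whole rest = 8; half note = 4; eighth note = 1.
Adding: 4 + 3 + 2 + 2 + 8 + 8 + 4 + 1 = 32.
32 ÷ 16 = 2 complete bars with 0 left over.

2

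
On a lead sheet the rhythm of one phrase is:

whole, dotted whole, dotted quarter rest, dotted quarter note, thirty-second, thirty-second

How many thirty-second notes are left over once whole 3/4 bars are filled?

One bar of 3/4 = 24 thirty-second notes.
Working in thirty-second notes: whole = 32; dotted whole = 48; dotted quarter rest = 12; dotted quarter note = 12; thirty-second = 1; thirty-second = 1.
Altogether 32 + 48 + 12 + 12 + 1 + 1 = 106.
106 ÷ 24 = 4 complete bars with 10 thirty-second notes remaining.

10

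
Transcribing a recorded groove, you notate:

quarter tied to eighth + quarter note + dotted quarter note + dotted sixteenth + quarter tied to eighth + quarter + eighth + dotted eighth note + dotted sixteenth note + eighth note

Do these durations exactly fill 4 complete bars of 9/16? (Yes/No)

Yes

One bar of 9/16 = 18 thirty-second notes, so 4 bars = 72.
Express everything in thirty-second notes: quarter tied to eighth (quarter + eighth) = 12; quarter note = 8; dotted quarter note = 12; dotted sixteenth = 3; quarter tied to eighth (quarter + eighth) = 12; quarter = 8; eighth = 4; dotted eighth note = 6; dotted sixteenth note = 3; eighth note = 4.
Altogether 12 + 8 + 12 + 3 + 12 + 8 + 4 + 6 + 3 + 4 = 72.
72 equals 72, so the answer is Yes.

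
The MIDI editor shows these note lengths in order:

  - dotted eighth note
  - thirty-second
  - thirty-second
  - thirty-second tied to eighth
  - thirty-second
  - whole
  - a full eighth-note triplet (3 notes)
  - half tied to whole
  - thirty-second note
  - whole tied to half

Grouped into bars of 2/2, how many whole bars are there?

4

One bar of 2/2 = 32 thirty-second notes.
Convert each value to thirty-second notes: dotted eighth note = 6; thirty-second = 1; thirty-second = 1; thirty-second tied to eighth (thirty-second + eighth) = 5; thirty-second = 1; whole = 32; a full eighth-note triplet (3 notes) (three triplet eighths span one quarter) = 8; half tied to whole (half + whole) = 48; thirty-second note = 1; whole tied to half (whole + half) = 48.
Adding: 6 + 1 + 1 + 5 + 1 + 32 + 8 + 48 + 1 + 48 = 151.
151 ÷ 32 = 4 complete bars with 23 left over.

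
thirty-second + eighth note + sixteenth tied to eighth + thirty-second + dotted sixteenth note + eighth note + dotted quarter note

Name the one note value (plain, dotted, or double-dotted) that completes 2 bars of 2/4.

2 bars of 2/4 = 32 thirty-second notes.
Convert each value to thirty-second notes: thirty-second = 1; eighth note = 4; sixteenth tied to eighth (sixteenth + eighth) = 6; thirty-second = 1; dotted sixteenth note = 3; eighth note = 4; dotted quarter note = 12.
Adding: 1 + 4 + 6 + 1 + 3 + 4 + 12 = 31.
Remaining: 32 − 31 = 1 thirty-second note, which is a thirty-second note.

thirty-second note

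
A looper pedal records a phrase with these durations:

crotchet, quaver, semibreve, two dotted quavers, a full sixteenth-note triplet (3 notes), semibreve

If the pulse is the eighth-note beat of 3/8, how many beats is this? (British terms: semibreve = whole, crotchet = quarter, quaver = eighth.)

One eighth-note beat = 2 sixteenth notes.
Convert each value to sixteenth notes: crotchet = 4; quaver = 2; semibreve = 16; dotted quaver = 3; dotted quaver = 3; a full sixteenth-note triplet (3 notes) (three triplet sixteenths span one eighth) = 2; semibreve = 16.
Sum: 4 + 2 + 16 + 3 + 3 + 2 + 16 = 46.
46 ÷ 2 = 23 beats.

23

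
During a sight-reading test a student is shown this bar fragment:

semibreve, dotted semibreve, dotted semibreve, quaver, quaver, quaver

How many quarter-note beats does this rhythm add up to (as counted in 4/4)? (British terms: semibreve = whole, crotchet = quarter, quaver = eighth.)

17.5

One quarter-note beat = 2 eighth notes.
Convert each value to eighth notes: semibreve = 8; dotted semibreve = 12; dotted semibreve = 12; quaver = 1; quaver = 1; quaver = 1.
Sum: 8 + 12 + 12 + 1 + 1 + 1 = 35.
35 ÷ 2 = 17.5 beats.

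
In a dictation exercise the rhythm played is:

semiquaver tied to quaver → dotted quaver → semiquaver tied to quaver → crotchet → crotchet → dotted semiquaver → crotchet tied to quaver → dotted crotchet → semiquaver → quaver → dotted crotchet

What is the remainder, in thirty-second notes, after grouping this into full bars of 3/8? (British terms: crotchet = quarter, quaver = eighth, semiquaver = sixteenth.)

One bar of 3/8 = 12 thirty-second notes.
Each duration in thirty-second notes: semiquaver tied to quaver (semiquaver + quaver) = 6; dotted quaver = 6; semiquaver tied to quaver (semiquaver + quaver) = 6; crotchet = 8; crotchet = 8; dotted semiquaver = 3; crotchet tied to quaver (crotchet + quaver) = 12; dotted crotchet = 12; semiquaver = 2; quaver = 4; dotted crotchet = 12.
Total: 6 + 6 + 6 + 8 + 8 + 3 + 12 + 12 + 2 + 4 + 12 = 79.
79 ÷ 12 = 6 complete bars with 7 thirty-second notes remaining.

7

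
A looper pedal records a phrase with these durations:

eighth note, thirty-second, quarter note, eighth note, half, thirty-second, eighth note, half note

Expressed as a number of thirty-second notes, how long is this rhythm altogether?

In thirty-second notes: eighth note = 4; thirty-second = 1; quarter note = 8; eighth note = 4; half = 16; thirty-second = 1; eighth note = 4; half note = 16.
Total: 4 + 1 + 8 + 4 + 16 + 1 + 4 + 16 = 54 thirty-second notes.

54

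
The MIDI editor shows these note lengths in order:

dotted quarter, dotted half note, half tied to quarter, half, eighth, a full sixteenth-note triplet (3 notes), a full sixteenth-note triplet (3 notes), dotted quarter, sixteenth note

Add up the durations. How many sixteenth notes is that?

In sixteenth notes: dotted quarter = 6; dotted half note = 12; half tied to quarter (half + quarter) = 12; half = 8; eighth = 2; a full sixteenth-note triplet (3 notes) (three triplet sixteenths span one eighth) = 2; a full sixteenth-note triplet (3 notes) (three triplet sixteenths span one eighth) = 2; dotted quarter = 6; sixteenth note = 1.
Adding: 6 + 12 + 12 + 8 + 2 + 2 + 2 + 6 + 1 = 51 sixteenth notes.

51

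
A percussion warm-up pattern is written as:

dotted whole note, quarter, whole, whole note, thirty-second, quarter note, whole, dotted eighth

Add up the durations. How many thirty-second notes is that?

167

Working in thirty-second notes: dotted whole note = 48; quarter = 8; whole = 32; whole note = 32; thirty-second = 1; quarter note = 8; whole = 32; dotted eighth = 6.
Adding: 48 + 8 + 32 + 32 + 1 + 8 + 32 + 6 = 167 thirty-second notes.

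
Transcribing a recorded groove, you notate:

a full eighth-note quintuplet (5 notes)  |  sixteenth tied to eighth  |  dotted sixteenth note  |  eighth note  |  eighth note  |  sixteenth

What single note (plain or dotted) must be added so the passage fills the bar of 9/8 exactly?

The bar of 9/8 = 36 thirty-second notes.
In thirty-second notes: a full eighth-note quintuplet (5 notes) (five quintuplet eighths span one half) = 16; sixteenth tied to eighth (sixteenth + eighth) = 6; dotted sixteenth note = 3; eighth note = 4; eighth note = 4; sixteenth = 2.
Sum: 16 + 6 + 3 + 4 + 4 + 2 = 35.
Remaining: 36 − 35 = 1 thirty-second note, which is a thirty-second note.

thirty-second note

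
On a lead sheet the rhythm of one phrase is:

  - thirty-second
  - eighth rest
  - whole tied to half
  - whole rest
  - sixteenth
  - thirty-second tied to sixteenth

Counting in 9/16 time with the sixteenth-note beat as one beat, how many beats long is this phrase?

45

One sixteenth-note beat = 2 thirty-second notes.
Convert each value to thirty-second notes: thirty-second = 1; eighth rest = 4; whole tied to half (whole + half) = 48; whole rest = 32; sixteenth = 2; thirty-second tied to sixteenth (thirty-second + sixteenth) = 3.
Adding: 1 + 4 + 48 + 32 + 2 + 3 = 90.
90 ÷ 2 = 45 beats.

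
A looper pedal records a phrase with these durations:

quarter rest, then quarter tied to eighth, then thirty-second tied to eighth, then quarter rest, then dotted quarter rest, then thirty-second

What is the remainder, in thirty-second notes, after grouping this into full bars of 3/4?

One bar of 3/4 = 24 thirty-second notes.
Working in thirty-second notes: quarter rest = 8; quarter tied to eighth (quarter + eighth) = 12; thirty-second tied to eighth (thirty-second + eighth) = 5; quarter rest = 8; dotted quarter rest = 12; thirty-second = 1.
Adding: 8 + 12 + 5 + 8 + 12 + 1 = 46.
46 ÷ 24 = 1 complete bar with 22 thirty-second notes remaining.

22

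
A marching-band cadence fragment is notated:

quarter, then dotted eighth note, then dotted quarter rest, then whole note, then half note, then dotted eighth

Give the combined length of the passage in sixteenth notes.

40

Express everything in sixteenth notes: quarter = 4; dotted eighth note = 3; dotted quarter rest = 6; whole note = 16; half note = 8; dotted eighth = 3.
Sum: 4 + 3 + 6 + 16 + 8 + 3 = 40 sixteenth notes.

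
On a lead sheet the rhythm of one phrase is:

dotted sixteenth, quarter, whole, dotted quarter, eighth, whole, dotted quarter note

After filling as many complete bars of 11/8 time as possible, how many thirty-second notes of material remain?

One bar of 11/8 = 44 thirty-second notes.
Each duration in thirty-second notes: dotted sixteenth = 3; quarter = 8; whole = 32; dotted quarter = 12; eighth = 4; whole = 32; dotted quarter note = 12.
Total: 3 + 8 + 32 + 12 + 4 + 32 + 12 = 103.
103 ÷ 44 = 2 complete bars with 15 thirty-second notes remaining.

15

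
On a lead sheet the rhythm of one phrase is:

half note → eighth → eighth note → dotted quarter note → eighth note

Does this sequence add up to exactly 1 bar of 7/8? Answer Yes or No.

One bar of 7/8 = 7 eighth notes.
Working in eighth notes: half note = 4; eighth = 1; eighth note = 1; dotted quarter note = 3; eighth note = 1.
Adding: 4 + 1 + 1 + 3 + 1 = 10.
10 exceeds 7, so the answer is No.

No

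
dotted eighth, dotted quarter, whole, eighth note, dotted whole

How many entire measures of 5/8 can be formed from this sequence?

5

One bar of 5/8 = 10 sixteenth notes.
Working in sixteenth notes: dotted eighth = 3; dotted quarter = 6; whole = 16; eighth note = 2; dotted whole = 24.
Adding: 3 + 6 + 16 + 2 + 24 = 51.
51 ÷ 10 = 5 complete bars with 1 left over.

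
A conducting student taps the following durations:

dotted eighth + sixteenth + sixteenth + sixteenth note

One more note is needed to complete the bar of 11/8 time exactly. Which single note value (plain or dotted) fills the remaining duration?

whole note

The bar of 11/8 = 22 sixteenth notes.
Working in sixteenth notes: dotted eighth = 3; sixteenth = 1; sixteenth = 1; sixteenth note = 1.
Altogether 3 + 1 + 1 + 1 = 6.
Remaining: 22 − 6 = 16 sixteenth notes, which is a whole note.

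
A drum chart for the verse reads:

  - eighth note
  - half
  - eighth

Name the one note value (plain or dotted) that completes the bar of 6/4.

The bar of 6/4 = 12 eighth notes.
Express everything in eighth notes: eighth note = 1; half = 4; eighth = 1.
Adding: 1 + 4 + 1 = 6.
Remaining: 12 − 6 = 6 eighth notes, which is a dotted half note.

dotted half note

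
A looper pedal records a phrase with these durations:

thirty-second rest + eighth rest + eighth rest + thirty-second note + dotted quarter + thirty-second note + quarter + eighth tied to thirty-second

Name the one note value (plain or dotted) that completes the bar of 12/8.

dotted quarter note

The bar of 12/8 = 48 thirty-second notes.
Working in thirty-second notes: thirty-second rest = 1; eighth rest = 4; eighth rest = 4; thirty-second note = 1; dotted quarter = 12; thirty-second note = 1; quarter = 8; eighth tied to thirty-second (eighth + thirty-second) = 5.
Sum: 1 + 4 + 4 + 1 + 12 + 1 + 8 + 5 = 36.
Remaining: 48 − 36 = 12 thirty-second notes, which is a dotted quarter note.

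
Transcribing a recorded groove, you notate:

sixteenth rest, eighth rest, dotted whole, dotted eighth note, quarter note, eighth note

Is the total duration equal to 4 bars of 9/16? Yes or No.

One bar of 9/16 = 9 sixteenth notes, so 4 bars = 36.
In sixteenth notes: sixteenth rest = 1; eighth rest = 2; dotted whole = 24; dotted eighth note = 3; quarter note = 4; eighth note = 2.
Altogether 1 + 2 + 24 + 3 + 4 + 2 = 36.
36 equals 36, so the answer is Yes.

Yes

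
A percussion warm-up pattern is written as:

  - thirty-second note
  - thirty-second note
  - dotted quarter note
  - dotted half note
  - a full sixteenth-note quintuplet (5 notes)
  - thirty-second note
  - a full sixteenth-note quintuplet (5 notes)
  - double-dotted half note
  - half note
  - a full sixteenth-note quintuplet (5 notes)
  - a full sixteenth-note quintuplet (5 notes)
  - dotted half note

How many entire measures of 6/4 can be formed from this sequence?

One bar of 6/4 = 48 thirty-second notes.
Working in thirty-second notes: thirty-second note = 1; thirty-second note = 1; dotted quarter note = 12; dotted half note = 24; a full sixteenth-note quintuplet (5 notes) (five quintuplet sixteenths span one quarter) = 8; thirty-second note = 1; a full sixteenth-note quintuplet (5 notes) (five quintuplet sixteenths span one quarter) = 8; double-dotted half note = 28; half note = 16; a full sixteenth-note quintuplet (5 notes) (five quintuplet sixteenths span one quarter) = 8; a full sixteenth-note quintuplet (5 notes) (five quintuplet sixteenths span one quarter) = 8; dotted half note = 24.
Altogether 1 + 1 + 12 + 24 + 8 + 1 + 8 + 28 + 16 + 8 + 8 + 24 = 139.
139 ÷ 48 = 2 complete bars with 43 left over.

2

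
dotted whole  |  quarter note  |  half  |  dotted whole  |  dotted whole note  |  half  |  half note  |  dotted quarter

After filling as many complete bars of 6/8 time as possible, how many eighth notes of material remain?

5

One bar of 6/8 = 6 eighth notes.
Working in eighth notes: dotted whole = 12; quarter note = 2; half = 4; dotted whole = 12; dotted whole note = 12; half = 4; half note = 4; dotted quarter = 3.
Adding: 12 + 2 + 4 + 12 + 12 + 4 + 4 + 3 = 53.
53 ÷ 6 = 8 complete bars with 5 eighth notes remaining.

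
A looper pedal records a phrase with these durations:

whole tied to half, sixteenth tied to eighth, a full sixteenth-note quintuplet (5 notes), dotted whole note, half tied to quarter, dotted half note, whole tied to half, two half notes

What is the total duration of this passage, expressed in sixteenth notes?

Express everything in sixteenth notes: whole tied to half (whole + half) = 24; sixteenth tied to eighth (sixteenth + eighth) = 3; a full sixteenth-note quintuplet (5 notes) (five quintuplet sixteenths span one quarter) = 4; dotted whole note = 24; half tied to quarter (half + quarter) = 12; dotted half note = 12; whole tied to half (whole + half) = 24; half note = 8; half note = 8.
Total: 24 + 3 + 4 + 24 + 12 + 12 + 24 + 8 + 8 = 119 sixteenth notes.

119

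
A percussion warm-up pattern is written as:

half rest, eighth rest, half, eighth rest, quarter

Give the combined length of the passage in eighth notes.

12

Express everything in eighth notes: half rest = 4; eighth rest = 1; half = 4; eighth rest = 1; quarter = 2.
Adding: 4 + 1 + 4 + 1 + 2 = 12 eighth notes.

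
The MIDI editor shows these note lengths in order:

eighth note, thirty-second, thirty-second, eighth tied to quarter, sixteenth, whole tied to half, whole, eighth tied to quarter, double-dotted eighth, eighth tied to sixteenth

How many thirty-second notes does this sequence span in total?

In thirty-second notes: eighth note = 4; thirty-second = 1; thirty-second = 1; eighth tied to quarter (eighth + quarter) = 12; sixteenth = 2; whole tied to half (whole + half) = 48; whole = 32; eighth tied to quarter (eighth + quarter) = 12; double-dotted eighth = 7; eighth tied to sixteenth (eighth + sixteenth) = 6.
Adding: 4 + 1 + 1 + 12 + 2 + 48 + 32 + 12 + 7 + 6 = 125 thirty-second notes.

125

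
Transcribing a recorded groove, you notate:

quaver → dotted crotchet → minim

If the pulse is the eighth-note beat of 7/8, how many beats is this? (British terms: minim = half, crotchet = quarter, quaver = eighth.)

One eighth-note beat = 2 sixteenth notes.
Convert each value to sixteenth notes: quaver = 2; dotted crotchet = 6; minim = 8.
Sum: 2 + 6 + 8 = 16.
16 ÷ 2 = 8 beats.

8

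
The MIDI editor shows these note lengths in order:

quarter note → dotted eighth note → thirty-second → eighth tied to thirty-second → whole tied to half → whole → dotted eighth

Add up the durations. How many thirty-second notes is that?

106

Convert each value to thirty-second notes: quarter note = 8; dotted eighth note = 6; thirty-second = 1; eighth tied to thirty-second (eighth + thirty-second) = 5; whole tied to half (whole + half) = 48; whole = 32; dotted eighth = 6.
Adding: 8 + 6 + 1 + 5 + 48 + 32 + 6 = 106 thirty-second notes.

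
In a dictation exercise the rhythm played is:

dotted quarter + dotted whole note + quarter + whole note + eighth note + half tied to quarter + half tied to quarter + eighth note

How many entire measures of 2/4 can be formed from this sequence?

9

One bar of 2/4 = 4 eighth notes.
Express everything in eighth notes: dotted quarter = 3; dotted whole note = 12; quarter = 2; whole note = 8; eighth note = 1; half tied to quarter (half + quarter) = 6; half tied to quarter (half + quarter) = 6; eighth note = 1.
Total: 3 + 12 + 2 + 8 + 1 + 6 + 6 + 1 = 39.
39 ÷ 4 = 9 complete bars with 3 left over.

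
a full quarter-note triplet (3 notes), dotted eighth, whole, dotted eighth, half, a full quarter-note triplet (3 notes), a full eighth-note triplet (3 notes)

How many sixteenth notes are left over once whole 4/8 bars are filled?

2

One bar of 4/8 = 8 sixteenth notes.
Convert each value to sixteenth notes: a full quarter-note triplet (3 notes) (three triplet quarters span one half) = 8; dotted eighth = 3; whole = 16; dotted eighth = 3; half = 8; a full quarter-note triplet (3 notes) (three triplet quarters span one half) = 8; a full eighth-note triplet (3 notes) (three triplet eighths span one quarter) = 4.
Sum: 8 + 3 + 16 + 3 + 8 + 8 + 4 = 50.
50 ÷ 8 = 6 complete bars with 2 sixteenth notes remaining.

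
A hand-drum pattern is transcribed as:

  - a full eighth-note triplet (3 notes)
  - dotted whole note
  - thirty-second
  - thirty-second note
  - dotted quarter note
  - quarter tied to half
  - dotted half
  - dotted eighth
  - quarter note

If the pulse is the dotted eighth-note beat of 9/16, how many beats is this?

One dotted eighth-note beat = 6 thirty-second notes.
Convert each value to thirty-second notes: a full eighth-note triplet (3 notes) (three triplet eighths span one quarter) = 8; dotted whole note = 48; thirty-second = 1; thirty-second note = 1; dotted quarter note = 12; quarter tied to half (quarter + half) = 24; dotted half = 24; dotted eighth = 6; quarter note = 8.
Altogether 8 + 48 + 1 + 1 + 12 + 24 + 24 + 6 + 8 = 132.
132 ÷ 6 = 22 beats.

22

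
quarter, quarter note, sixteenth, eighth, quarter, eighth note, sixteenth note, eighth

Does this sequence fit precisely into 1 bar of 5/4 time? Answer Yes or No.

Yes

One bar of 5/4 = 20 sixteenth notes.
Convert each value to sixteenth notes: quarter = 4; quarter note = 4; sixteenth = 1; eighth = 2; quarter = 4; eighth note = 2; sixteenth note = 1; eighth = 2.
Altogether 4 + 4 + 1 + 2 + 4 + 2 + 1 + 2 = 20.
20 equals 20, so the answer is Yes.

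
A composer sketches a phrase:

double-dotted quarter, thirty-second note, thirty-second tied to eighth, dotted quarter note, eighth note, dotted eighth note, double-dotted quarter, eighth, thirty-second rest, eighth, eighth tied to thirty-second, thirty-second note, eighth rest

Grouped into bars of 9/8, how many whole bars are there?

2

One bar of 9/8 = 36 thirty-second notes.
Each duration in thirty-second notes: double-dotted quarter = 14; thirty-second note = 1; thirty-second tied to eighth (thirty-second + eighth) = 5; dotted quarter note = 12; eighth note = 4; dotted eighth note = 6; double-dotted quarter = 14; eighth = 4; thirty-second rest = 1; eighth = 4; eighth tied to thirty-second (eighth + thirty-second) = 5; thirty-second note = 1; eighth rest = 4.
Adding: 14 + 1 + 5 + 12 + 4 + 6 + 14 + 4 + 1 + 4 + 5 + 1 + 4 = 75.
75 ÷ 36 = 2 complete bars with 3 left over.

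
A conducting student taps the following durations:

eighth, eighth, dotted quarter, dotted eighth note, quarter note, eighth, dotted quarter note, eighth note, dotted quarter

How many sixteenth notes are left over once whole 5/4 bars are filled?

One bar of 5/4 = 20 sixteenth notes.
Each duration in sixteenth notes: eighth = 2; eighth = 2; dotted quarter = 6; dotted eighth note = 3; quarter note = 4; eighth = 2; dotted quarter note = 6; eighth note = 2; dotted quarter = 6.
Total: 2 + 2 + 6 + 3 + 4 + 2 + 6 + 2 + 6 = 33.
33 ÷ 20 = 1 complete bar with 13 sixteenth notes remaining.

13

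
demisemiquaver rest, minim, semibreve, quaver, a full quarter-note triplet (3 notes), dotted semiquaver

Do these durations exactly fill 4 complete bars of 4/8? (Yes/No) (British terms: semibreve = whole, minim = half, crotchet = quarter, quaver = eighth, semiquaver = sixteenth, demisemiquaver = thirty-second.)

No

One bar of 4/8 = 16 thirty-second notes, so 4 bars = 64.
In thirty-second notes: demisemiquaver rest = 1; minim = 16; semibreve = 32; quaver = 4; a full quarter-note triplet (3 notes) (three triplet quarters span one half) = 16; dotted semiquaver = 3.
Adding: 1 + 16 + 32 + 4 + 16 + 3 = 72.
72 exceeds 64, so the answer is No.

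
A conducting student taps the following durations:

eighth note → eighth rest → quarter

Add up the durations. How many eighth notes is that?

4

Each duration in eighth notes: eighth note = 1; eighth rest = 1; quarter = 2.
Sum: 1 + 1 + 2 = 4 eighth notes.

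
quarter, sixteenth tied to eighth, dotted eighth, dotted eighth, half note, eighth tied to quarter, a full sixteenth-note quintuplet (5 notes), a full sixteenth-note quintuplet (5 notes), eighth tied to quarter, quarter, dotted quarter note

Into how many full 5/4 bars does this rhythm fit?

2

One bar of 5/4 = 20 sixteenth notes.
Each duration in sixteenth notes: quarter = 4; sixteenth tied to eighth (sixteenth + eighth) = 3; dotted eighth = 3; dotted eighth = 3; half note = 8; eighth tied to quarter (eighth + quarter) = 6; a full sixteenth-note quintuplet (5 notes) (five quintuplet sixteenths span one quarter) = 4; a full sixteenth-note quintuplet (5 notes) (five quintuplet sixteenths span one quarter) = 4; eighth tied to quarter (eighth + quarter) = 6; quarter = 4; dotted quarter note = 6.
Total: 4 + 3 + 3 + 3 + 8 + 6 + 4 + 4 + 6 + 4 + 6 = 51.
51 ÷ 20 = 2 complete bars with 11 left over.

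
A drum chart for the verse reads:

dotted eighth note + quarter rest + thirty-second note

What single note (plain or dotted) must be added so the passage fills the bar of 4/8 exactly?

The bar of 4/8 = 16 thirty-second notes.
Each duration in thirty-second notes: dotted eighth note = 6; quarter rest = 8; thirty-second note = 1.
Total: 6 + 8 + 1 = 15.
Remaining: 16 − 15 = 1 thirty-second note, which is a thirty-second note.

thirty-second note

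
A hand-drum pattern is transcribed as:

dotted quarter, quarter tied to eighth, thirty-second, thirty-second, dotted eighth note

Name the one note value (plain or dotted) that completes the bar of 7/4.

The bar of 7/4 = 56 thirty-second notes.
Express everything in thirty-second notes: dotted quarter = 12; quarter tied to eighth (quarter + eighth) = 12; thirty-second = 1; thirty-second = 1; dotted eighth note = 6.
Total: 12 + 12 + 1 + 1 + 6 = 32.
Remaining: 56 − 32 = 24 thirty-second notes, which is a dotted half note.

dotted half note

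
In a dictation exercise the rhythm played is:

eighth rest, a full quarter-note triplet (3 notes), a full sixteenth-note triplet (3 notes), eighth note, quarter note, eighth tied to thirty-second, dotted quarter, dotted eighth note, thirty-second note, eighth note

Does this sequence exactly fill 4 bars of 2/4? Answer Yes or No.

Yes

One bar of 2/4 = 16 thirty-second notes, so 4 bars = 64.
Working in thirty-second notes: eighth rest = 4; a full quarter-note triplet (3 notes) (three triplet quarters span one half) = 16; a full sixteenth-note triplet (3 notes) (three triplet sixteenths span one eighth) = 4; eighth note = 4; quarter note = 8; eighth tied to thirty-second (eighth + thirty-second) = 5; dotted quarter = 12; dotted eighth note = 6; thirty-second note = 1; eighth note = 4.
Altogether 4 + 16 + 4 + 4 + 8 + 5 + 12 + 6 + 1 + 4 = 64.
64 equals 64, so the answer is Yes.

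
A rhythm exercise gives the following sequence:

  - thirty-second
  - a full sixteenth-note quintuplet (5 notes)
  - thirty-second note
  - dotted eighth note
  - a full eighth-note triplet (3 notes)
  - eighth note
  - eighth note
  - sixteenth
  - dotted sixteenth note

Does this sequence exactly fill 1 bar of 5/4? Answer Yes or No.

One bar of 5/4 = 40 thirty-second notes.
Express everything in thirty-second notes: thirty-second = 1; a full sixteenth-note quintuplet (5 notes) (five quintuplet sixteenths span one quarter) = 8; thirty-second note = 1; dotted eighth note = 6; a full eighth-note triplet (3 notes) (three triplet eighths span one quarter) = 8; eighth note = 4; eighth note = 4; sixteenth = 2; dotted sixteenth note = 3.
Sum: 1 + 8 + 1 + 6 + 8 + 4 + 4 + 2 + 3 = 37.
37 falls short of 40, so the answer is No.

No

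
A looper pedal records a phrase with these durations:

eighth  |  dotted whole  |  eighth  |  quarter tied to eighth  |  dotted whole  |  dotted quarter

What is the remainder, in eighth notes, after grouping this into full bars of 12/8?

One bar of 12/8 = 12 eighth notes.
Convert each value to eighth notes: eighth = 1; dotted whole = 12; eighth = 1; quarter tied to eighth (quarter + eighth) = 3; dotted whole = 12; dotted quarter = 3.
Total: 1 + 12 + 1 + 3 + 12 + 3 = 32.
32 ÷ 12 = 2 complete bars with 8 eighth notes remaining.

8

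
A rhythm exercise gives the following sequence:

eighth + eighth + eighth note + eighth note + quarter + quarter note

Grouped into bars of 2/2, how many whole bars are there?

1

One bar of 2/2 = 8 eighth notes.
In eighth notes: eighth = 1; eighth = 1; eighth note = 1; eighth note = 1; quarter = 2; quarter note = 2.
Adding: 1 + 1 + 1 + 1 + 2 + 2 = 8.
8 ÷ 8 = 1 complete bar with 0 left over.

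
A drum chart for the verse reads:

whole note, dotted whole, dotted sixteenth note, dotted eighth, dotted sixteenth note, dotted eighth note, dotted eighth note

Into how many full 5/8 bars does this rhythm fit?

5

One bar of 5/8 = 20 thirty-second notes.
Each duration in thirty-second notes: whole note = 32; dotted whole = 48; dotted sixteenth note = 3; dotted eighth = 6; dotted sixteenth note = 3; dotted eighth note = 6; dotted eighth note = 6.
Total: 32 + 48 + 3 + 6 + 3 + 6 + 6 = 104.
104 ÷ 20 = 5 complete bars with 4 left over.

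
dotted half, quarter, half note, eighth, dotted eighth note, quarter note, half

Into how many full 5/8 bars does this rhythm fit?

One bar of 5/8 = 10 sixteenth notes.
Working in sixteenth notes: dotted half = 12; quarter = 4; half note = 8; eighth = 2; dotted eighth note = 3; quarter note = 4; half = 8.
Altogether 12 + 4 + 8 + 2 + 3 + 4 + 8 = 41.
41 ÷ 10 = 4 complete bars with 1 left over.

4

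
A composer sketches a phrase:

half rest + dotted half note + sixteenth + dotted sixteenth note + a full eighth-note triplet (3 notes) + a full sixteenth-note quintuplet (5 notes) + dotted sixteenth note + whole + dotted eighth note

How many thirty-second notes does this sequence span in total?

102

Each duration in thirty-second notes: half rest = 16; dotted half note = 24; sixteenth = 2; dotted sixteenth note = 3; a full eighth-note triplet (3 notes) (three triplet eighths span one quarter) = 8; a full sixteenth-note quintuplet (5 notes) (five quintuplet sixteenths span one quarter) = 8; dotted sixteenth note = 3; whole = 32; dotted eighth note = 6.
Altogether 16 + 24 + 2 + 3 + 8 + 8 + 3 + 32 + 6 = 102 thirty-second notes.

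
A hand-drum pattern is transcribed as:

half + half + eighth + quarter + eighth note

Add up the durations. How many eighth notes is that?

12

Express everything in eighth notes: half = 4; half = 4; eighth = 1; quarter = 2; eighth note = 1.
Total: 4 + 4 + 1 + 2 + 1 = 12 eighth notes.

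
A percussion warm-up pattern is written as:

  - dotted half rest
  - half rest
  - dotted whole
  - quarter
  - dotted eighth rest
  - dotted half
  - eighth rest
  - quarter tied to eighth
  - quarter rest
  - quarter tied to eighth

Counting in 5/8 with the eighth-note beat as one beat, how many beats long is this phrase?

One eighth-note beat = 2 sixteenth notes.
Working in sixteenth notes: dotted half rest = 12; half rest = 8; dotted whole = 24; quarter = 4; dotted eighth rest = 3; dotted half = 12; eighth rest = 2; quarter tied to eighth (quarter + eighth) = 6; quarter rest = 4; quarter tied to eighth (quarter + eighth) = 6.
Sum: 12 + 8 + 24 + 4 + 3 + 12 + 2 + 6 + 4 + 6 = 81.
81 ÷ 2 = 40.5 beats.

40.5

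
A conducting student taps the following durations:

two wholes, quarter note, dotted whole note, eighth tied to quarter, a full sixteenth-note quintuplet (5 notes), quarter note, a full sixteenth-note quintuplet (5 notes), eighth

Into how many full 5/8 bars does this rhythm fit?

8

One bar of 5/8 = 5 eighth notes.
Express everything in eighth notes: whole = 8; whole = 8; quarter note = 2; dotted whole note = 12; eighth tied to quarter (eighth + quarter) = 3; a full sixteenth-note quintuplet (5 notes) (five quintuplet sixteenths span one quarter) = 2; quarter note = 2; a full sixteenth-note quintuplet (5 notes) (five quintuplet sixteenths span one quarter) = 2; eighth = 1.
Total: 8 + 8 + 2 + 12 + 3 + 2 + 2 + 2 + 1 = 40.
40 ÷ 5 = 8 complete bars with 0 left over.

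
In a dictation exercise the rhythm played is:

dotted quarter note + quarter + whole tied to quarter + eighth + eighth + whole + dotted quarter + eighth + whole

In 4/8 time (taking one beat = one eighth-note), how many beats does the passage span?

37

One eighth-note beat = 2 sixteenth notes.
Working in sixteenth notes: dotted quarter note = 6; quarter = 4; whole tied to quarter (whole + quarter) = 20; eighth = 2; eighth = 2; whole = 16; dotted quarter = 6; eighth = 2; whole = 16.
Altogether 6 + 4 + 20 + 2 + 2 + 16 + 6 + 2 + 16 = 74.
74 ÷ 2 = 37 beats.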